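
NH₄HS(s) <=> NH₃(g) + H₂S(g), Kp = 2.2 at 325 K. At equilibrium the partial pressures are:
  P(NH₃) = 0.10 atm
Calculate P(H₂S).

(NH₄HS is a pure solid — omitted from Kp.)
At equilibrium, Kp = P(NH₃)·P(H₂S) = 2.2.
(0.10)·(P(H₂S)) = 2.2
P(H₂S) = 22.0 = 22 atm

P(H₂S) = 22 atm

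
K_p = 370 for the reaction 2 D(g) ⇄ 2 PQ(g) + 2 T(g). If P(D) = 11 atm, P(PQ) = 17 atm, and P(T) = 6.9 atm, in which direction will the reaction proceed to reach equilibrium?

forward (toward products)

Q_p = P(PQ)²·P(T)² / P(D)² = (17)²·(6.9)² / (11)² = 110
Q_p = 110 < K_p = 370, so the forward reaction proceeds.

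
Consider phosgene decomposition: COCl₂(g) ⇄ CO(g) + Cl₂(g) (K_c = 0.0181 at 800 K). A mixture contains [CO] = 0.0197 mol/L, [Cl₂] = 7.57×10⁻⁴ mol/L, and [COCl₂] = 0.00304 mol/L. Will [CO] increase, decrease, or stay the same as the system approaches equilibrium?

increase

Q_c = [CO]·[Cl₂] / [COCl₂] = (0.0197)·(7.57×10⁻⁴) / (0.00304) = 0.00491
Q_c = 0.00491 < K_c = 0.0181: net forward reaction.
CO is a product, so it increases.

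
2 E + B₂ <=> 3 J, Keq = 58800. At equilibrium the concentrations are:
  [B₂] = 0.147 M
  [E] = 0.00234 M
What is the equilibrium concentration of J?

[J] = 0.362 M

At equilibrium, Keq = [J]³ / ([E]²·[B₂]) = 58800.
([J])³ / ((0.00234)²·(0.147)) = 58800
[J]³ = 0.0473 ⇒ [J] = 0.362 M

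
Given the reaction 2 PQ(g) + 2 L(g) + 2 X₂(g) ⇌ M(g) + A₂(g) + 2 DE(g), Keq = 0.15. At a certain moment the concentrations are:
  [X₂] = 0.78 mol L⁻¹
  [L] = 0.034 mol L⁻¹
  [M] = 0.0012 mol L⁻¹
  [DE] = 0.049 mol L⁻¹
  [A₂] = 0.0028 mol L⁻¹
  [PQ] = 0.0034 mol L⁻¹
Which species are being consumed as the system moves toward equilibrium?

M, A₂, DE (products)

Q = [M]·[A₂]·[DE]² / ([PQ]²·[L]²·[X₂]²) = (0.0012)·(0.0028)·(0.049)² / ((0.0034)²·(0.034)²·(0.78)²) = 0.99
Q = 0.99 > Keq = 0.15: net reverse reaction.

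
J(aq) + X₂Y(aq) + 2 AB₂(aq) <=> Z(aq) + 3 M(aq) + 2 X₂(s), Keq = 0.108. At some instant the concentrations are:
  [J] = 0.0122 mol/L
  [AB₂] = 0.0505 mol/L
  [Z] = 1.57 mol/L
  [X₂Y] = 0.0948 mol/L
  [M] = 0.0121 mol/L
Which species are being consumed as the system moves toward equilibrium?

(X₂ is a pure solid — omitted from Q.)
Q = [Z]·[M]³ / ([J]·[X₂Y]·[AB₂]²) = (1.57)·(0.0121)³ / ((0.0122)·(0.0948)·(0.0505)²) = 0.943
Q = 0.943 > Keq = 0.108: net reverse reaction.

Z, M, X₂ (products)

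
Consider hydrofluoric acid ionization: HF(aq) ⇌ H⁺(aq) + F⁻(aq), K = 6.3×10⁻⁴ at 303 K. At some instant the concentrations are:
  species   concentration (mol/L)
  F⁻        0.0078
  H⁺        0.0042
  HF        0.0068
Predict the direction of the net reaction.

Q = [H⁺]·[F⁻] / [HF] = (0.0042)·(0.0078) / (0.0068) = 0.0048
Q = 0.0048 > K = 6.3×10⁻⁴, so the reverse reaction proceeds.

reverse (toward reactants)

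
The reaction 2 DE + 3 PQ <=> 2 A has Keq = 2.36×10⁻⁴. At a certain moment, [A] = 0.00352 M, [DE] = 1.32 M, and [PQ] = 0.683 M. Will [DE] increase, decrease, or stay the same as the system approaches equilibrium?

decrease

Q = [A]² / ([DE]²·[PQ]³) = (0.00352)² / ((1.32)²·(0.683)³) = 2.23×10⁻⁵
Q = 2.23×10⁻⁵ < Keq = 2.36×10⁻⁴: net forward reaction.
DE is a reactant, so it decreases.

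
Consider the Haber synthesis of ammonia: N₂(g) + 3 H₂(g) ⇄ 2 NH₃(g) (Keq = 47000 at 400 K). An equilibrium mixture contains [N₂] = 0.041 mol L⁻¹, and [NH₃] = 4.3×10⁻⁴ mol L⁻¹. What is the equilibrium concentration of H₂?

[H₂] = 4.6×10⁻⁴ mol L⁻¹

At equilibrium, Keq = [NH₃]² / ([N₂]·[H₂]³) = 47000.
(4.3×10⁻⁴)² / ((0.041)·([H₂])³) = 47000
[H₂]³ = 9.60×10⁻¹¹ ⇒ [H₂] = 4.6×10⁻⁴ mol L⁻¹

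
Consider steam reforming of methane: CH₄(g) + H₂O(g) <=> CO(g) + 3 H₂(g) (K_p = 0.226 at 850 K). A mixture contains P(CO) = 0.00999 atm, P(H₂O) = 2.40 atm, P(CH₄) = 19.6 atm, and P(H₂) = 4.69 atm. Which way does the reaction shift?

Q_p = P(CO)·P(H₂)³ / (P(CH₄)·P(H₂O)) = (0.00999)·(4.69)³ / ((19.6)·(2.40)) = 0.0219
Q_p = 0.0219 < K_p = 0.226, so the forward reaction proceeds.

forward (toward products)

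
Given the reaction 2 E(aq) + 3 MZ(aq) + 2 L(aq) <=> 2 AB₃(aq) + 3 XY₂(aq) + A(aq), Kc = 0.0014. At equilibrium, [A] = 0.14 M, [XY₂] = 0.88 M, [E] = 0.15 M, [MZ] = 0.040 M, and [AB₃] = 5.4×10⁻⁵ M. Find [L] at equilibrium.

At equilibrium, Kc = [AB₃]²·[XY₂]³·[A] / ([E]²·[MZ]³·[L]²) = 0.0014.
(5.4×10⁻⁵)²·(0.88)³·(0.14) / ((0.15)²·(0.040)³·([L])²) = 0.0014
[L]² = 0.138 ⇒ [L] = 0.37 M

[L] = 0.37 M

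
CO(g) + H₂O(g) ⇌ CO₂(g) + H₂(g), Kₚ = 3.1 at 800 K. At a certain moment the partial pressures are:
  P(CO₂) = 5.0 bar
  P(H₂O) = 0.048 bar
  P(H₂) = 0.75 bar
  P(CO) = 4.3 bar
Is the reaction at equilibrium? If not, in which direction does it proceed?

to the left

Qₚ = P(CO₂)·P(H₂) / (P(CO)·P(H₂O)) = (5.0)·(0.75) / ((4.3)·(0.048)) = 18
Qₚ = 18 > Kₚ = 3.1, so the reverse reaction proceeds.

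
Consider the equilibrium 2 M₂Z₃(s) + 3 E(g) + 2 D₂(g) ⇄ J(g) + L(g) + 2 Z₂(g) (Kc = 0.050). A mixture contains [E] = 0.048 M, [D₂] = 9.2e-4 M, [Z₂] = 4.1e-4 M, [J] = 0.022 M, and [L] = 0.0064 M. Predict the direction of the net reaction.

(M₂Z₃ is a pure solid — omitted from Qc.)
Qc = [J]·[L]·[Z₂]² / ([E]³·[D₂]²) = (0.022)·(0.0064)·(4.1e-4)² / ((0.048)³·(9.2e-4)²) = 0.25
Qc = 0.25 > Kc = 0.050, so the reverse reaction proceeds.

in the reverse direction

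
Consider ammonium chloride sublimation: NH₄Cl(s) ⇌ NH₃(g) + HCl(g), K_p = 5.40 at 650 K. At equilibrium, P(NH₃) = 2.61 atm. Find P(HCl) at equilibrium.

(NH₄Cl is a pure solid — omitted from K_p.)
At equilibrium, K_p = P(NH₃)·P(HCl) = 5.40.
(2.61)·(P(HCl)) = 5.40
P(HCl) = 2.07 atm

P(HCl) = 2.07 atm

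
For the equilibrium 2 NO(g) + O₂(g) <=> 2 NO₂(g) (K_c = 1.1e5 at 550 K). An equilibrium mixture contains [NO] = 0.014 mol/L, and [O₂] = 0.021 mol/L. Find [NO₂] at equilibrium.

[NO₂] = 0.67 mol/L

At equilibrium, K_c = [NO₂]² / ([NO]²·[O₂]) = 1.1e5.
([NO₂])² / ((0.014)²·(0.021)) = 1.1e5
[NO₂]² = 0.453 ⇒ [NO₂] = 0.67 mol/L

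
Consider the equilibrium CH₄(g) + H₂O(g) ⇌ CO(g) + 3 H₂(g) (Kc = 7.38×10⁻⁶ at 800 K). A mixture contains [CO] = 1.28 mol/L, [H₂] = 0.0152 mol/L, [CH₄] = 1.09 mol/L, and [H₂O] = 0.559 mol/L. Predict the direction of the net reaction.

at equilibrium

Qc = [CO]·[H₂]³ / ([CH₄]·[H₂O]) = (1.28)·(0.0152)³ / ((1.09)·(0.559)) = 7.38×10⁻⁶
Qc = 7.38×10⁻⁶ = Kc, so the system is already at equilibrium.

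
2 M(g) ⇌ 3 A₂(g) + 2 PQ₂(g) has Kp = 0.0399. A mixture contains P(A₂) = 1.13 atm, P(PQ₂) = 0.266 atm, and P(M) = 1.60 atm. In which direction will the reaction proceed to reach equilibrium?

Qp = P(A₂)³·P(PQ₂)² / P(M)² = (1.13)³·(0.266)² / (1.60)² = 0.0399
Qp = 0.0399 = Kp, so the system is already at equilibrium.

no net change (already at equilibrium)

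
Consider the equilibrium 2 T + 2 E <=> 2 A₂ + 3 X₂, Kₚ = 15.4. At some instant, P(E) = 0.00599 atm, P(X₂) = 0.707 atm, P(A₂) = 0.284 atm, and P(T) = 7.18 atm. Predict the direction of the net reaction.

no net change (already at equilibrium)

Qₚ = P(A₂)²·P(X₂)³ / (P(T)²·P(E)²) = (0.284)²·(0.707)³ / ((7.18)²·(0.00599)²) = 15.4
Qₚ = 15.4 = Kₚ, so the system is already at equilibrium.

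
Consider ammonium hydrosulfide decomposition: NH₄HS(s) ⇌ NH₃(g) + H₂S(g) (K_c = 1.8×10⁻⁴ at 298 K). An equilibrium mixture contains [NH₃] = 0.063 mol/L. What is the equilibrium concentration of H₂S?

(NH₄HS is a pure solid — omitted from K_c.)
At equilibrium, K_c = [NH₃]·[H₂S] = 1.8×10⁻⁴.
(0.063)·([H₂S]) = 1.8×10⁻⁴
[H₂S] = 0.00286 = 0.0029 mol/L

[H₂S] = 0.0029 mol/L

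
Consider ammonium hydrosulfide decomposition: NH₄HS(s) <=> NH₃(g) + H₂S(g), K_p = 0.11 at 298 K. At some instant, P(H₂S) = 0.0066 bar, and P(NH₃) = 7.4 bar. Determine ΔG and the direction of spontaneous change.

(NH₄HS is a pure solid — omitted from Q_p.)
Q_p = P(NH₃)·P(H₂S) = (7.4)·(0.0066) = 0.0488
ΔG = RT ln(Q_p/K_p) = (8.314 J mol⁻¹ K⁻¹)(298 K) × ln(0.0488/0.11)
   = (2.478 kJ/mol)(-0.8128) = -2.01 kJ/mol
ΔG < 0, so the forward reaction is spontaneous (proceeds forward).

ΔG = -2.01 kJ/mol; the forward reaction is spontaneous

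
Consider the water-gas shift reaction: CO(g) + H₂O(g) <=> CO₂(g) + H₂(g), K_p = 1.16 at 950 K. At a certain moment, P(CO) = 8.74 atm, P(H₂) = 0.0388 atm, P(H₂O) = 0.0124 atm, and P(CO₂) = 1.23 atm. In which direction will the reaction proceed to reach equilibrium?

Q_p = P(CO₂)·P(H₂) / (P(CO)·P(H₂O)) = (1.23)·(0.0388) / ((8.74)·(0.0124)) = 0.440
Q_p = 0.440 < K_p = 1.16, so the forward reaction proceeds.

toward products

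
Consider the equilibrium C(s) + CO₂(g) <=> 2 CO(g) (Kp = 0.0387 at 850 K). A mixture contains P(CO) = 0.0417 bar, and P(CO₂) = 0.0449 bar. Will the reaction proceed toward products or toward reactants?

no net change (already at equilibrium)

(C is a pure solid — omitted from Qp.)
Qp = P(CO)² / P(CO₂) = (0.0417)² / (0.0449) = 0.0387
Qp = 0.0387 = Kp, so the system is already at equilibrium.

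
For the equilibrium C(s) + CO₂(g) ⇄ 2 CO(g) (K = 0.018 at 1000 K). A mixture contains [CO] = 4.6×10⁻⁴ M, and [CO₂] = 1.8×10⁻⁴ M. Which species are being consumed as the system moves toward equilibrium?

C, CO₂ (reactants)

(C is a pure solid — omitted from Q.)
Q = [CO]² / [CO₂] = (4.6×10⁻⁴)² / (1.8×10⁻⁴) = 0.0012
Q = 0.0012 < K = 0.018: net forward reaction.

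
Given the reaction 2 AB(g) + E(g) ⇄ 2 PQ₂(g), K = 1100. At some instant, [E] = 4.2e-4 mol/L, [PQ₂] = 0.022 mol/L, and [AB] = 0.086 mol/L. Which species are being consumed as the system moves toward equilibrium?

AB, E (reactants)

Q = [PQ₂]² / ([AB]²·[E]) = (0.022)² / ((0.086)²·(4.2e-4)) = 160
Q = 160 < K = 1100: net forward reaction.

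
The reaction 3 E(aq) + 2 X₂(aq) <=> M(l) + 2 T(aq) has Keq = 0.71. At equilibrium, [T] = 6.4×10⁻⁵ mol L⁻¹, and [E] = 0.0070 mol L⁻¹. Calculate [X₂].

[X₂] = 0.13 mol L⁻¹

(M is a pure liquid — omitted from Keq.)
At equilibrium, Keq = [T]² / ([E]³·[X₂]²) = 0.71.
(6.4×10⁻⁵)² / ((0.0070)³·([X₂])²) = 0.71
[X₂]² = 0.0168 ⇒ [X₂] = 0.13 mol L⁻¹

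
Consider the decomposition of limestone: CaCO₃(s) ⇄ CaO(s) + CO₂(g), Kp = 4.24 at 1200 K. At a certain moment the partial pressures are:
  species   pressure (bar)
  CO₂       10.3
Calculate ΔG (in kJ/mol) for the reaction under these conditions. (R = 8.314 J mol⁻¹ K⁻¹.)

ΔG = 8.86 kJ/mol

(CaCO₃, CaO are pure solids — omitted from Qp.)
Qp = P(CO₂) = 10.3
ΔG = RT ln(Qp/Kp) = (8.314 J mol⁻¹ K⁻¹)(1200 K) × ln(10.3/4.24)
   = (9.977 kJ/mol)(0.8876) = 8.86 kJ/mol
ΔG > 0, so the forward reaction is non-spontaneous (proceeds in reverse).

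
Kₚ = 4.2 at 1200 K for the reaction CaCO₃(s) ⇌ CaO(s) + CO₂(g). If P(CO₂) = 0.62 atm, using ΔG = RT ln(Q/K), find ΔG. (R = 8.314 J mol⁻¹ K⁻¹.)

(CaCO₃, CaO are pure solids — omitted from Qₚ.)
Qₚ = P(CO₂) = 0.620
ΔG = RT ln(Qₚ/Kₚ) = (8.314 J mol⁻¹ K⁻¹)(1200 K) × ln(0.620/4.2)
   = (9.977 kJ/mol)(-1.913) = -19.1 kJ/mol
ΔG < 0, so the forward reaction is spontaneous (proceeds forward).

ΔG = -19.1 kJ/mol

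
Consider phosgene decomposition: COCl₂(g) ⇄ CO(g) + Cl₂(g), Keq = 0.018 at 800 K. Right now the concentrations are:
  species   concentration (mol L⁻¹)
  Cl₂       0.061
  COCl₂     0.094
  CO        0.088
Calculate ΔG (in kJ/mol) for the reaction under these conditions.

Q = [CO]·[Cl₂] / [COCl₂] = (0.088)·(0.061) / (0.094) = 0.0571
ΔG = RT ln(Q/Keq) = (8.314 J mol⁻¹ K⁻¹)(800 K) × ln(0.0571/0.018)
   = (6.651 kJ/mol)(1.154) = 7.68 kJ/mol
ΔG > 0, so the forward reaction is non-spontaneous (proceeds in reverse).

ΔG = 7.68 kJ/mol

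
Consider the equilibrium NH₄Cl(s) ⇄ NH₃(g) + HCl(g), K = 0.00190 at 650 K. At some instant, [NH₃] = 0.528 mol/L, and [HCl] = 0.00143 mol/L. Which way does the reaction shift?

(NH₄Cl is a pure solid — omitted from Q.)
Q = [NH₃]·[HCl] = (0.528)·(0.00143) = 7.55×10⁻⁴
Q = 7.55×10⁻⁴ < K = 0.00190, so the forward reaction proceeds.

forward (toward products)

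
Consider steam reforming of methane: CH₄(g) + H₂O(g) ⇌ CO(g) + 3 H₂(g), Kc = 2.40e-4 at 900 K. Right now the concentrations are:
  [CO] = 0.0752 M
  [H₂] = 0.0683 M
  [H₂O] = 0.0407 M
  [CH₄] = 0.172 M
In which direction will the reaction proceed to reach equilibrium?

Qc = [CO]·[H₂]³ / ([CH₄]·[H₂O]) = (0.0752)·(0.0683)³ / ((0.172)·(0.0407)) = 0.00342
Qc = 0.00342 > Kc = 2.40e-4, so the reverse reaction proceeds.

in the reverse direction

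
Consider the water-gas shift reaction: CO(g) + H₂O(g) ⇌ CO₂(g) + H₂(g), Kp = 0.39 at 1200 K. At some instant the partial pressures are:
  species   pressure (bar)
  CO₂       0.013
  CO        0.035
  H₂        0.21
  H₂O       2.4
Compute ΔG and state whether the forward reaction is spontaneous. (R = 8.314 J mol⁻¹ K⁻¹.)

Qp = P(CO₂)·P(H₂) / (P(CO)·P(H₂O)) = (0.013)·(0.21) / ((0.035)·(2.4)) = 0.0325
ΔG = RT ln(Qp/Kp) = (8.314 J mol⁻¹ K⁻¹)(1200 K) × ln(0.0325/0.39)
   = (9.977 kJ/mol)(-2.485) = -24.8 kJ/mol
ΔG < 0, so the forward reaction is spontaneous (proceeds forward).

ΔG = -24.8 kJ/mol; the forward reaction is spontaneous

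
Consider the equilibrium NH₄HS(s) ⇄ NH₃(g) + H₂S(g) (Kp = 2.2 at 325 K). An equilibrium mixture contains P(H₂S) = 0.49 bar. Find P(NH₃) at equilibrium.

P(NH₃) = 4.5 bar

(NH₄HS is a pure solid — omitted from Kp.)
At equilibrium, Kp = P(NH₃)·P(H₂S) = 2.2.
(P(NH₃))·(0.49) = 2.2
P(NH₃) = 4.49 = 4.5 bar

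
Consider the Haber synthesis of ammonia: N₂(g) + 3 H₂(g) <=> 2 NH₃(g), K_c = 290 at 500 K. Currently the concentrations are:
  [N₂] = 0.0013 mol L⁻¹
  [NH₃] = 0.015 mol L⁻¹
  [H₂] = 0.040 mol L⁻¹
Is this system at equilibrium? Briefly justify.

no; Q > K, reaction proceeds in reverse

Q_c = [NH₃]² / ([N₂]·[H₂]³) = (0.015)² / ((0.0013)·(0.040)³) = 2700
Q_c = 2700 > K_c = 290: net reverse reaction.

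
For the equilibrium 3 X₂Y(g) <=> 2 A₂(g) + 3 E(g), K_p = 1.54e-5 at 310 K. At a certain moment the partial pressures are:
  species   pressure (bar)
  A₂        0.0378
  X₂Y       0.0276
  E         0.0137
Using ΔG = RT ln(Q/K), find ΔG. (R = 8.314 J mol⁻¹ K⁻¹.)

ΔG = 6.26 kJ/mol

Q_p = P(A₂)²·P(E)³ / P(X₂Y)³ = (0.0378)²·(0.0137)³ / (0.0276)³ = 1.75e-4
ΔG = RT ln(Q_p/K_p) = (8.314 J mol⁻¹ K⁻¹)(310 K) × ln(1.75e-4/1.54e-5)
   = (2.577 kJ/mol)(2.430) = 6.26 kJ/mol
ΔG > 0, so the forward reaction is non-spontaneous (proceeds in reverse).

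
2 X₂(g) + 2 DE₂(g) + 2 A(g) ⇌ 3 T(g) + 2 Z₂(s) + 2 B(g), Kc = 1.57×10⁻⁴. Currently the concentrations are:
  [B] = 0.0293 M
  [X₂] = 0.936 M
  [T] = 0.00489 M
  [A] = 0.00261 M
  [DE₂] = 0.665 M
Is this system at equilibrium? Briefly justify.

(Z₂ is a pure solid — omitted from Qc.)
Qc = [T]³·[B]² / ([X₂]²·[DE₂]²·[A]²) = (0.00489)³·(0.0293)² / ((0.936)²·(0.665)²·(0.00261)²) = 3.80×10⁻⁵
Qc = 3.80×10⁻⁵ < Kc = 1.57×10⁻⁴: net forward reaction.

no; Q < K, reaction proceeds forward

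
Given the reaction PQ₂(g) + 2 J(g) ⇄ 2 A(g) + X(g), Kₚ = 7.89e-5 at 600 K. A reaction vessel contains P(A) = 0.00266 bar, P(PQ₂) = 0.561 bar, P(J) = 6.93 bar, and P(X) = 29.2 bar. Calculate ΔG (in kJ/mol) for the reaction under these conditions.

ΔG = -11.6 kJ/mol

Qₚ = P(A)²·P(X) / (P(PQ₂)·P(J)²) = (0.00266)²·(29.2) / ((0.561)·(6.93)²) = 7.67e-6
ΔG = RT ln(Qₚ/Kₚ) = (8.314 J mol⁻¹ K⁻¹)(600 K) × ln(7.67e-6/7.89e-5)
   = (4.988 kJ/mol)(-2.331) = -11.6 kJ/mol
ΔG < 0, so the forward reaction is spontaneous (proceeds forward).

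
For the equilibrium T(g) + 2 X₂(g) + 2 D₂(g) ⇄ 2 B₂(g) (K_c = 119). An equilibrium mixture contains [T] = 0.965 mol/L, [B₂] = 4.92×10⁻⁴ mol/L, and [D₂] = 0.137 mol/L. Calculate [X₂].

[X₂] = 3.35×10⁻⁴ mol/L

At equilibrium, K_c = [B₂]² / ([T]·[X₂]²·[D₂]²) = 119.
(4.92×10⁻⁴)² / ((0.965)·([X₂])²·(0.137)²) = 119
[X₂]² = 1.12×10⁻⁷ ⇒ [X₂] = 3.35×10⁻⁴ mol/L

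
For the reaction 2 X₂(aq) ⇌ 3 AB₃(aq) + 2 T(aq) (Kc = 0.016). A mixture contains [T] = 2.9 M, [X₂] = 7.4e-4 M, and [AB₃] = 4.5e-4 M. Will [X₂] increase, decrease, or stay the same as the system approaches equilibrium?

decrease

Qc = [AB₃]³·[T]² / [X₂]² = (4.5e-4)³·(2.9)² / (7.4e-4)² = 0.0014
Qc = 0.0014 < Kc = 0.016: net forward reaction.
X₂ is a reactant, so it decreases.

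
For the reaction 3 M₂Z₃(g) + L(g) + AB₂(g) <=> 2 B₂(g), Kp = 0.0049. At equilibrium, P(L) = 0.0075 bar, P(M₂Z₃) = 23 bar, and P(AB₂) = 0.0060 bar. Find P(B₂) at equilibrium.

At equilibrium, Kp = P(B₂)² / (P(M₂Z₃)³·P(L)·P(AB₂)) = 0.0049.
(P(B₂))² / ((23)³·(0.0075)·(0.0060)) = 0.0049
P(B₂)² = 0.00268 ⇒ P(B₂) = 0.052 bar

P(B₂) = 0.052 bar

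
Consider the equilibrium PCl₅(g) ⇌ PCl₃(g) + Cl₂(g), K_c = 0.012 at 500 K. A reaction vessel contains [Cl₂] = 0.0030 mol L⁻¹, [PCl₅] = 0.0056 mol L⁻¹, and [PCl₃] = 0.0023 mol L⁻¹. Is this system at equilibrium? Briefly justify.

no; Q < K, reaction proceeds forward

Q_c = [PCl₃]·[Cl₂] / [PCl₅] = (0.0023)·(0.0030) / (0.0056) = 0.0012
Q_c = 0.0012 < K_c = 0.012: net forward reaction.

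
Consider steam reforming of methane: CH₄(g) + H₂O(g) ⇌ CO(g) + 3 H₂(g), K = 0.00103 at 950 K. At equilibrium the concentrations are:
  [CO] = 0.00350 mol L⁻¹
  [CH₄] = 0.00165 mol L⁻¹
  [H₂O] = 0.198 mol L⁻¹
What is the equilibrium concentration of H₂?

[H₂] = 0.0458 mol L⁻¹

At equilibrium, K = [CO]·[H₂]³ / ([CH₄]·[H₂O]) = 0.00103.
(0.00350)·([H₂])³ / ((0.00165)·(0.198)) = 0.00103
[H₂]³ = 9.61×10⁻⁵ ⇒ [H₂] = 0.0458 mol L⁻¹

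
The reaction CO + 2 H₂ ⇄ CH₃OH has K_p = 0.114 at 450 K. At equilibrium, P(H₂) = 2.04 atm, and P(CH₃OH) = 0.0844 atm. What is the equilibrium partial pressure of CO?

At equilibrium, K_p = P(CH₃OH) / (P(CO)·P(H₂)²) = 0.114.
(0.0844) / ((P(CO))·(2.04)²) = 0.114
P(CO) = 0.178 atm

P(CO) = 0.178 atm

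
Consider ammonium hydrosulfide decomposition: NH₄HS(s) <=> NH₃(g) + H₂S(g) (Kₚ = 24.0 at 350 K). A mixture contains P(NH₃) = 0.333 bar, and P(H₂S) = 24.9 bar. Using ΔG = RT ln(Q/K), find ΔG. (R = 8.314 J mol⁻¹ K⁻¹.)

ΔG = -3.09 kJ/mol

(NH₄HS is a pure solid — omitted from Qₚ.)
Qₚ = P(NH₃)·P(H₂S) = (0.333)·(24.9) = 8.29
ΔG = RT ln(Qₚ/Kₚ) = (8.314 J mol⁻¹ K⁻¹)(350 K) × ln(8.29/24.0)
   = (2.910 kJ/mol)(-1.063) = -3.09 kJ/mol
ΔG < 0, so the forward reaction is spontaneous (proceeds forward).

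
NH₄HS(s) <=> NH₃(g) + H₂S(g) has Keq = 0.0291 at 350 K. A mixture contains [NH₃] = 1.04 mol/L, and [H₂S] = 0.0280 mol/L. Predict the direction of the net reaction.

no net change (already at equilibrium)

(NH₄HS is a pure solid — omitted from Q.)
Q = [NH₃]·[H₂S] = (1.04)·(0.0280) = 0.0291
Q = 0.0291 = Keq, so the system is already at equilibrium.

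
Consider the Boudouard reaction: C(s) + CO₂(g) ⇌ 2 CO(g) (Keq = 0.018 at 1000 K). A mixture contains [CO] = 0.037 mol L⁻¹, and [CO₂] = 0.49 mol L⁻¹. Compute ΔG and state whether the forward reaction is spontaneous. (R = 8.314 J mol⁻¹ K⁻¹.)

(C is a pure solid — omitted from Q.)
Q = [CO]² / [CO₂] = (0.037)² / (0.49) = 0.00279
ΔG = RT ln(Q/Keq) = (8.314 J mol⁻¹ K⁻¹)(1000 K) × ln(0.00279/0.018)
   = (8.314 kJ/mol)(-1.864) = -15.5 kJ/mol
ΔG < 0, so the forward reaction is spontaneous (proceeds forward).

ΔG = -15.5 kJ/mol; the forward reaction is spontaneous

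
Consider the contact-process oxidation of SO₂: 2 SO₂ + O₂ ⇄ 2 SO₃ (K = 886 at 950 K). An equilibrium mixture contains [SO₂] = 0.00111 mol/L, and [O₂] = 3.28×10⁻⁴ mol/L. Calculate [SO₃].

At equilibrium, K = [SO₃]² / ([SO₂]²·[O₂]) = 886.
([SO₃])² / ((0.00111)²·(3.28×10⁻⁴)) = 886
[SO₃]² = 3.58×10⁻⁷ ⇒ [SO₃] = 5.98×10⁻⁴ mol/L

[SO₃] = 5.98×10⁻⁴ mol/L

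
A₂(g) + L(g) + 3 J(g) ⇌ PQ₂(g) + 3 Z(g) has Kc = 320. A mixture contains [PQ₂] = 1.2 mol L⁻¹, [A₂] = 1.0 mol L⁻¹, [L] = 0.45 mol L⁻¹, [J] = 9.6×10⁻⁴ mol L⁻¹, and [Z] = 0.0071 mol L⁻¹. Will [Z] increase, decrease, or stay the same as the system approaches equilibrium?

Qc = [PQ₂]·[Z]³ / ([A₂]·[L]·[J]³) = (1.2)·(0.0071)³ / ((1.0)·(0.45)·(9.6×10⁻⁴)³) = 1100
Qc = 1100 > Kc = 320: net reverse reaction.
Z is a product, so it decreases.

decrease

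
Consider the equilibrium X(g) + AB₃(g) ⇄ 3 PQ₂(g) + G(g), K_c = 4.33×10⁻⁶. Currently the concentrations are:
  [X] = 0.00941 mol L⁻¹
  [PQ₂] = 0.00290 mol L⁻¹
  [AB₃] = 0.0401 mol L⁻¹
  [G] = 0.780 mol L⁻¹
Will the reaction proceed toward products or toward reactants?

Q_c = [PQ₂]³·[G] / ([X]·[AB₃]) = (0.00290)³·(0.780) / ((0.00941)·(0.0401)) = 5.04×10⁻⁵
Q_c = 5.04×10⁻⁵ > K_c = 4.33×10⁻⁶, so the reverse reaction proceeds.

toward reactants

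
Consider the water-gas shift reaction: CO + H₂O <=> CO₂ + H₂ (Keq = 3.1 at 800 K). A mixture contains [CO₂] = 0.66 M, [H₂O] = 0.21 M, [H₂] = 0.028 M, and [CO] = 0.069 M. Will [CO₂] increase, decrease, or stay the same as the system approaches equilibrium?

increase

Q = [CO₂]·[H₂] / ([CO]·[H₂O]) = (0.66)·(0.028) / ((0.069)·(0.21)) = 1.3
Q = 1.3 < Keq = 3.1: net forward reaction.
CO₂ is a product, so it increases.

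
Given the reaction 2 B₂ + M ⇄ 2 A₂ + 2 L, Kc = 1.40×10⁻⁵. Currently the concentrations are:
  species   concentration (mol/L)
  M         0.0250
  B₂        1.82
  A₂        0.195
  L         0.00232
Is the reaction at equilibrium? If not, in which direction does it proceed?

toward products

Qc = [A₂]²·[L]² / ([B₂]²·[M]) = (0.195)²·(0.00232)² / ((1.82)²·(0.0250)) = 2.47×10⁻⁶
Qc = 2.47×10⁻⁶ < Kc = 1.40×10⁻⁵, so the forward reaction proceeds.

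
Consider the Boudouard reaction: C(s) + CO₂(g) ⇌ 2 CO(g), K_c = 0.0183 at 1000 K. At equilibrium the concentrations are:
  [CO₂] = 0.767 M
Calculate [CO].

(C is a pure solid — omitted from K_c.)
At equilibrium, K_c = [CO]² / [CO₂] = 0.0183.
([CO])² / (0.767) = 0.0183
[CO]² = 0.0140 ⇒ [CO] = 0.118 M

[CO] = 0.118 M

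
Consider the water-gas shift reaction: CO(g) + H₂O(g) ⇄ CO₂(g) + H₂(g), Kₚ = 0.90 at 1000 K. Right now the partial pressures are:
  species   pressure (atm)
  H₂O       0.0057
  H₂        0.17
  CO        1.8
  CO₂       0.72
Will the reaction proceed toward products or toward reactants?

to the left

Qₚ = P(CO₂)·P(H₂) / (P(CO)·P(H₂O)) = (0.72)·(0.17) / ((1.8)·(0.0057)) = 12
Qₚ = 12 > Kₚ = 0.90, so the reverse reaction proceeds.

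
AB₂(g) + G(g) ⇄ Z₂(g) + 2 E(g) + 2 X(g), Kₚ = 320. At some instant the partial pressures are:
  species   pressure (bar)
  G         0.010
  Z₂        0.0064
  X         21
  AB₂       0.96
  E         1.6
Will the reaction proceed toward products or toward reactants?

Qₚ = P(Z₂)·P(E)²·P(X)² / (P(AB₂)·P(G)) = (0.0064)·(1.6)²·(21)² / ((0.96)·(0.010)) = 750
Qₚ = 750 > Kₚ = 320, so the reverse reaction proceeds.

to the left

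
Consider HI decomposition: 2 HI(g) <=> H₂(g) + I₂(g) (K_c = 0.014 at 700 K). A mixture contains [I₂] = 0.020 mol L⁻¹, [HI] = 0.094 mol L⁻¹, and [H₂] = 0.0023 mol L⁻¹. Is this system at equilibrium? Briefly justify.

Q_c = [H₂]·[I₂] / [HI]² = (0.0023)·(0.020) / (0.094)² = 0.0052
Q_c = 0.0052 < K_c = 0.014: net forward reaction.

no; Q < K, reaction proceeds forward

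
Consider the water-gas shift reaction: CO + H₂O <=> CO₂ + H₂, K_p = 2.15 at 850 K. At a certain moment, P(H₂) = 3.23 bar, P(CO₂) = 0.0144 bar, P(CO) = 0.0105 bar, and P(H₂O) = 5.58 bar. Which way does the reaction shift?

forward (toward products)

Q_p = P(CO₂)·P(H₂) / (P(CO)·P(H₂O)) = (0.0144)·(3.23) / ((0.0105)·(5.58)) = 0.794
Q_p = 0.794 < K_p = 2.15, so the forward reaction proceeds.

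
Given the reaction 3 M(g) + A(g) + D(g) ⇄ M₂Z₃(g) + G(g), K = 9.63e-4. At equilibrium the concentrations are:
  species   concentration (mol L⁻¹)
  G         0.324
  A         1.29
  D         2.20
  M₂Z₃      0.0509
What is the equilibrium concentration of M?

[M] = 1.82 mol L⁻¹

At equilibrium, K = [M₂Z₃]·[G] / ([M]³·[A]·[D]) = 9.63e-4.
(0.0509)·(0.324) / (([M])³·(1.29)·(2.20)) = 9.63e-4
[M]³ = 6.03 ⇒ [M] = 1.82 mol L⁻¹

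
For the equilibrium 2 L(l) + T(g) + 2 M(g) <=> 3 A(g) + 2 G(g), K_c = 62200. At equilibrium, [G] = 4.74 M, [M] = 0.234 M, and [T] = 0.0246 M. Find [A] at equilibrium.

(L is a pure liquid — omitted from K_c.)
At equilibrium, K_c = [A]³·[G]² / ([T]·[M]²) = 62200.
([A])³·(4.74)² / ((0.0246)·(0.234)²) = 62200
[A]³ = 3.73 ⇒ [A] = 1.55 M

[A] = 1.55 M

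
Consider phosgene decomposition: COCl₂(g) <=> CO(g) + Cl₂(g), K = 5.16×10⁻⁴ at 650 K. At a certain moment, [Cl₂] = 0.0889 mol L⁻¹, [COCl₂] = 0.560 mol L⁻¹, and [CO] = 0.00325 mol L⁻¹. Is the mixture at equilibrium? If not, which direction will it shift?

yes, at equilibrium

Q = [CO]·[Cl₂] / [COCl₂] = (0.00325)·(0.0889) / (0.560) = 5.16×10⁻⁴
Q = 5.16×10⁻⁴ = K; the system is at equilibrium.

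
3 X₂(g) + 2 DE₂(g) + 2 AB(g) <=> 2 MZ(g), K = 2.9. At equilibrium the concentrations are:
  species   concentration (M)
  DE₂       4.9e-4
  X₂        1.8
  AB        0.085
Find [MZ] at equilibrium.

At equilibrium, K = [MZ]² / ([X₂]³·[DE₂]²·[AB]²) = 2.9.
([MZ])² / ((1.8)³·(4.9e-4)²·(0.085)²) = 2.9
[MZ]² = 2.93e-8 ⇒ [MZ] = 1.7e-4 M

[MZ] = 1.7e-4 M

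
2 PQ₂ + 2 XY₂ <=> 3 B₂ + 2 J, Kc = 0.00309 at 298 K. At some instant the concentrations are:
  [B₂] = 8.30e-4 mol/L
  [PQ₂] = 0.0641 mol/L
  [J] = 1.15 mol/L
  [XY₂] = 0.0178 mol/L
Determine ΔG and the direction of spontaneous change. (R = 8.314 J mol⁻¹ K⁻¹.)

ΔG = -4.14 kJ/mol; the forward reaction is spontaneous

Qc = [B₂]³·[J]² / ([PQ₂]²·[XY₂]²) = (8.30e-4)³·(1.15)² / ((0.0641)²·(0.0178)²) = 5.81e-4
ΔG = RT ln(Qc/Kc) = (8.314 J mol⁻¹ K⁻¹)(298 K) × ln(5.81e-4/0.00309)
   = (2.478 kJ/mol)(-1.671) = -4.14 kJ/mol
ΔG < 0, so the forward reaction is spontaneous (proceeds forward).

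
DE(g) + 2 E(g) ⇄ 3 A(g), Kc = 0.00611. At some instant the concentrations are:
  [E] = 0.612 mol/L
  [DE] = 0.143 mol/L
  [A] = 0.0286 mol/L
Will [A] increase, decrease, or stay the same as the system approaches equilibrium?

Qc = [A]³ / ([DE]·[E]²) = (0.0286)³ / ((0.143)·(0.612)²) = 4.37×10⁻⁴
Qc = 4.37×10⁻⁴ < Kc = 0.00611: net forward reaction.
A is a product, so it increases.

increase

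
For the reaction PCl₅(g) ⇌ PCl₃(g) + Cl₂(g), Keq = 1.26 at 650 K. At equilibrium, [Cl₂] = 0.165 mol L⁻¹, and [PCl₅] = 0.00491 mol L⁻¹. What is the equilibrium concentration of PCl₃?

[PCl₃] = 0.0375 mol L⁻¹

At equilibrium, Keq = [PCl₃]·[Cl₂] / [PCl₅] = 1.26.
([PCl₃])·(0.165) / (0.00491) = 1.26
[PCl₃] = 0.0375 mol L⁻¹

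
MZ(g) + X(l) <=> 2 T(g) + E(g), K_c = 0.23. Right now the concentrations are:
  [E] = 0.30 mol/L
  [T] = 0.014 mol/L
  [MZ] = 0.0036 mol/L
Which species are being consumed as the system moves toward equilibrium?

(X is a pure liquid — omitted from Q_c.)
Q_c = [T]²·[E] / [MZ] = (0.014)²·(0.30) / (0.0036) = 0.016
Q_c = 0.016 < K_c = 0.23: net forward reaction.

MZ, X (reactants)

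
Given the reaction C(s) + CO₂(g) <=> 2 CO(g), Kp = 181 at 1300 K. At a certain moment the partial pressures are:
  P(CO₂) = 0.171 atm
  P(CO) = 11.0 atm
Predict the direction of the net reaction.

to the left

(C is a pure solid — omitted from Qp.)
Qp = P(CO)² / P(CO₂) = (11.0)² / (0.171) = 708
Qp = 708 > Kp = 181, so the reverse reaction proceeds.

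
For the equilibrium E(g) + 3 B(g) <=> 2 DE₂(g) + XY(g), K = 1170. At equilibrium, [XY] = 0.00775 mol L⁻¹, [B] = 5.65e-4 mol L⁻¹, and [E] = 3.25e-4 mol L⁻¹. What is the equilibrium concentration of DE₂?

[DE₂] = 9.41e-5 mol L⁻¹

At equilibrium, K = [DE₂]²·[XY] / ([E]·[B]³) = 1170.
([DE₂])²·(0.00775) / ((3.25e-4)·(5.65e-4)³) = 1170
[DE₂]² = 8.85e-9 ⇒ [DE₂] = 9.41e-5 mol L⁻¹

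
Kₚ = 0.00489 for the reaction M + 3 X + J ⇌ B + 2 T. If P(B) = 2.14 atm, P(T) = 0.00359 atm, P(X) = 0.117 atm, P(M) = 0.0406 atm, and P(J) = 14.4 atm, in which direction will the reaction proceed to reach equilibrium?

Qₚ = P(B)·P(T)² / (P(M)·P(X)³·P(J)) = (2.14)·(0.00359)² / ((0.0406)·(0.117)³·(14.4)) = 0.0295
Qₚ = 0.0295 > Kₚ = 0.00489, so the reverse reaction proceeds.

in the reverse direction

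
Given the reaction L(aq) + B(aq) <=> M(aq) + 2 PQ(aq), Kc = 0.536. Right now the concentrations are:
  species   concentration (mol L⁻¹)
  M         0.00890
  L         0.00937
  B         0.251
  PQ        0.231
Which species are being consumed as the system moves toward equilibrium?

Qc = [M]·[PQ]² / ([L]·[B]) = (0.00890)·(0.231)² / ((0.00937)·(0.251)) = 0.202
Qc = 0.202 < Kc = 0.536: net forward reaction.

L, B (reactants)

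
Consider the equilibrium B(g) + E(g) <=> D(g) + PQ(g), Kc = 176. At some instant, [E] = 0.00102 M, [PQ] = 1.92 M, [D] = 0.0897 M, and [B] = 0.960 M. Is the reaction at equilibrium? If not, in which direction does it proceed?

Qc = [D]·[PQ] / ([B]·[E]) = (0.0897)·(1.92) / ((0.960)·(0.00102)) = 176
Qc = 176 = Kc, so the system is already at equilibrium.

at equilibrium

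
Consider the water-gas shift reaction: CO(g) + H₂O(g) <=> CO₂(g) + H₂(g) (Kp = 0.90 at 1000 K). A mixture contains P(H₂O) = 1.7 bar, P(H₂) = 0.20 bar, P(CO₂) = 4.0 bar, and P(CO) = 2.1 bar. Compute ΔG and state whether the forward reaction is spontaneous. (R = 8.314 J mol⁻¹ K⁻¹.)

Qp = P(CO₂)·P(H₂) / (P(CO)·P(H₂O)) = (4.0)·(0.20) / ((2.1)·(1.7)) = 0.224
ΔG = RT ln(Qp/Kp) = (8.314 J mol⁻¹ K⁻¹)(1000 K) × ln(0.224/0.90)
   = (8.314 kJ/mol)(-1.391) = -11.6 kJ/mol
ΔG < 0, so the forward reaction is spontaneous (proceeds forward).

ΔG = -11.6 kJ/mol; the forward reaction is spontaneous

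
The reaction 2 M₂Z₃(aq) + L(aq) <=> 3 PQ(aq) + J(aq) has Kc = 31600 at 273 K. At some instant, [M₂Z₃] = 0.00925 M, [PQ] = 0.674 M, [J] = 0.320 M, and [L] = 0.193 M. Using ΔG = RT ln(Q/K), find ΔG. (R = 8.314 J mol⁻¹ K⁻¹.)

Qc = [PQ]³·[J] / ([M₂Z₃]²·[L]) = (0.674)³·(0.320) / ((0.00925)²·(0.193)) = 5930
ΔG = RT ln(Qc/Kc) = (8.314 J mol⁻¹ K⁻¹)(273 K) × ln(5930/31600)
   = (2.270 kJ/mol)(-1.673) = -3.80 kJ/mol
ΔG < 0, so the forward reaction is spontaneous (proceeds forward).

ΔG = -3.80 kJ/mol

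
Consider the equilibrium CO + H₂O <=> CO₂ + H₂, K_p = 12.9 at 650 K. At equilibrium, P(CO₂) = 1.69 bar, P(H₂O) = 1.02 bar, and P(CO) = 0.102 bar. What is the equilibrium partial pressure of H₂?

At equilibrium, K_p = P(CO₂)·P(H₂) / (P(CO)·P(H₂O)) = 12.9.
(1.69)·(P(H₂)) / ((0.102)·(1.02)) = 12.9
P(H₂) = 0.794 bar

P(H₂) = 0.794 bar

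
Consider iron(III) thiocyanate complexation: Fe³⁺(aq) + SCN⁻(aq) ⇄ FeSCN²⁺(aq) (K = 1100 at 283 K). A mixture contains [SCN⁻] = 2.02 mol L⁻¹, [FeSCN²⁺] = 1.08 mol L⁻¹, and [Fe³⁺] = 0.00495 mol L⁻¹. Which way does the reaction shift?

to the right

Q = [FeSCN²⁺] / ([Fe³⁺]·[SCN⁻]) = (1.08) / ((0.00495)·(2.02)) = 108
Q = 108 < K = 1100, so the forward reaction proceeds.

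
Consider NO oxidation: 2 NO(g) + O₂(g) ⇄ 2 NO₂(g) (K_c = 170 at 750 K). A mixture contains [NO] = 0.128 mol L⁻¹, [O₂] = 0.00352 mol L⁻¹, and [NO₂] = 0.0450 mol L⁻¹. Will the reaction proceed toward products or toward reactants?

in the forward direction

Q_c = [NO₂]² / ([NO]²·[O₂]) = (0.0450)² / ((0.128)²·(0.00352)) = 35.1
Q_c = 35.1 < K_c = 170, so the forward reaction proceeds.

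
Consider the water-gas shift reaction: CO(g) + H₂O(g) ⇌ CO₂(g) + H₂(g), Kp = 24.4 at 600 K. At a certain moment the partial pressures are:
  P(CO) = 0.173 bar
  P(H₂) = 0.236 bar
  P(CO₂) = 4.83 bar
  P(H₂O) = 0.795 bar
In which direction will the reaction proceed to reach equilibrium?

to the right

Qp = P(CO₂)·P(H₂) / (P(CO)·P(H₂O)) = (4.83)·(0.236) / ((0.173)·(0.795)) = 8.29
Qp = 8.29 < Kp = 24.4, so the forward reaction proceeds.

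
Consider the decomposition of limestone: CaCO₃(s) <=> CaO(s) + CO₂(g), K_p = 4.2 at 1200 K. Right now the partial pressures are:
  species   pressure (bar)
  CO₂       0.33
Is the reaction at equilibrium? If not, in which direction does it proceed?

(CaCO₃, CaO are pure solids — omitted from Q_p.)
Q_p = P(CO₂) = 0.33
Q_p = 0.33 < K_p = 4.2, so the forward reaction proceeds.

toward products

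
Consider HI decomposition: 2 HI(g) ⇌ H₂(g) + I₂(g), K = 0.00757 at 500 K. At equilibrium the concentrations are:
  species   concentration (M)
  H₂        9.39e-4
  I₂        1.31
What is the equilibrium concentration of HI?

[HI] = 0.403 M

At equilibrium, K = [H₂]·[I₂] / [HI]² = 0.00757.
(9.39e-4)·(1.31) / ([HI])² = 0.00757
[HI]² = 0.162 ⇒ [HI] = 0.403 M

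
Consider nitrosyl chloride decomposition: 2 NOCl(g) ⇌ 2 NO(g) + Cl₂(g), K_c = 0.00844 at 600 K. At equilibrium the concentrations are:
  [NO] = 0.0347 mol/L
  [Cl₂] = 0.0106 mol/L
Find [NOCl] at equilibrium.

At equilibrium, K_c = [NO]²·[Cl₂] / [NOCl]² = 0.00844.
(0.0347)²·(0.0106) / ([NOCl])² = 0.00844
[NOCl]² = 0.00151 ⇒ [NOCl] = 0.0389 mol/L

[NOCl] = 0.0389 mol/L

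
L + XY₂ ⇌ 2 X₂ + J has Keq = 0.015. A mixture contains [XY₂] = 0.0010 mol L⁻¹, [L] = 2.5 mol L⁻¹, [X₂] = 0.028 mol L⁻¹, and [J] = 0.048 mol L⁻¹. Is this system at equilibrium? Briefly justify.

yes, at equilibrium

Q = [X₂]²·[J] / ([L]·[XY₂]) = (0.028)²·(0.048) / ((2.5)·(0.0010)) = 0.015
Q = 0.015 = Keq; the system is at equilibrium.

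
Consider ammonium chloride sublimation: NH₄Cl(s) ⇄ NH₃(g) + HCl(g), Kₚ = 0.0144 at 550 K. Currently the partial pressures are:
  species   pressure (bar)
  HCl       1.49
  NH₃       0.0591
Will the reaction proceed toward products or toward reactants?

(NH₄Cl is a pure solid — omitted from Qₚ.)
Qₚ = P(NH₃)·P(HCl) = (0.0591)·(1.49) = 0.0881
Qₚ = 0.0881 > Kₚ = 0.0144, so the reverse reaction proceeds.

toward reactants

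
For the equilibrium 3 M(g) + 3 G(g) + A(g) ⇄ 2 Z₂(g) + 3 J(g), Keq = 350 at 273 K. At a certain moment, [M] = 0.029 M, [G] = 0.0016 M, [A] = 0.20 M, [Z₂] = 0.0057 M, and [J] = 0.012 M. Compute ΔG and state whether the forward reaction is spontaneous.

ΔG = 4.73 kJ/mol; the forward reaction is non-spontaneous

Q = [Z₂]²·[J]³ / ([M]³·[G]³·[A]) = (0.0057)²·(0.012)³ / ((0.029)³·(0.0016)³·(0.20)) = 2810
ΔG = RT ln(Q/Keq) = (8.314 J mol⁻¹ K⁻¹)(273 K) × ln(2810/350)
   = (2.270 kJ/mol)(2.083) = 4.73 kJ/mol
ΔG > 0, so the forward reaction is non-spontaneous (proceeds in reverse).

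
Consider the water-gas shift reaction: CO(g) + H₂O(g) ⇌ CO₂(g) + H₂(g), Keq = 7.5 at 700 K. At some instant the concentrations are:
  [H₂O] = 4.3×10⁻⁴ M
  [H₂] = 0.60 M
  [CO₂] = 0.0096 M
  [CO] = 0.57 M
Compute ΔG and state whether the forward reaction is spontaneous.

Q = [CO₂]·[H₂] / ([CO]·[H₂O]) = (0.0096)·(0.60) / ((0.57)·(4.3×10⁻⁴)) = 23.5
ΔG = RT ln(Q/Keq) = (8.314 J mol⁻¹ K⁻¹)(700 K) × ln(23.5/7.5)
   = (5.820 kJ/mol)(1.142) = 6.65 kJ/mol
ΔG > 0, so the forward reaction is non-spontaneous (proceeds in reverse).

ΔG = 6.65 kJ/mol; the forward reaction is non-spontaneous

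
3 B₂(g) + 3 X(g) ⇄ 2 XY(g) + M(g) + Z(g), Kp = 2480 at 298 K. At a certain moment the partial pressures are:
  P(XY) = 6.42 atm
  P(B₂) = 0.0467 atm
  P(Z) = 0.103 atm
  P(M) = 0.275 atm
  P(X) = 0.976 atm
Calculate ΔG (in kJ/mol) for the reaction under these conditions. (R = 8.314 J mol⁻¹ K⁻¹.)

Qp = P(XY)²·P(M)·P(Z) / (P(B₂)³·P(X)³) = (6.42)²·(0.275)·(0.103) / ((0.0467)³·(0.976)³) = 12300
ΔG = RT ln(Qp/Kp) = (8.314 J mol⁻¹ K⁻¹)(298 K) × ln(12300/2480)
   = (2.478 kJ/mol)(1.601) = 3.97 kJ/mol
ΔG > 0, so the forward reaction is non-spontaneous (proceeds in reverse).

ΔG = 3.97 kJ/mol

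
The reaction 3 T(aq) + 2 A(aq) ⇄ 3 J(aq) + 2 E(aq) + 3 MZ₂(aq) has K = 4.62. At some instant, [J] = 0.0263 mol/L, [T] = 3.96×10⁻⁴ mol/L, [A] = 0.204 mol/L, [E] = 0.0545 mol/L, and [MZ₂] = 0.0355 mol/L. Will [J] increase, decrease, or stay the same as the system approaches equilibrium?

increase

Q = [J]³·[E]²·[MZ₂]³ / ([T]³·[A]²) = (0.0263)³·(0.0545)²·(0.0355)³ / ((3.96×10⁻⁴)³·(0.204)²) = 0.935
Q = 0.935 < K = 4.62: net forward reaction.
J is a product, so it increases.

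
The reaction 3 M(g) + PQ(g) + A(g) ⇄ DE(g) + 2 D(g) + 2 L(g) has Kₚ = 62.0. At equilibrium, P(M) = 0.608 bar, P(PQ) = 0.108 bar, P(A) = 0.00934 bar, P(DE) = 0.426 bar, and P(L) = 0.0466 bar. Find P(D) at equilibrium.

P(D) = 3.90 bar

At equilibrium, Kₚ = P(DE)·P(D)²·P(L)² / (P(M)³·P(PQ)·P(A)) = 62.0.
(0.426)·(P(D))²·(0.0466)² / ((0.608)³·(0.108)·(0.00934)) = 62.0
P(D)² = 15.2 ⇒ P(D) = 3.90 bar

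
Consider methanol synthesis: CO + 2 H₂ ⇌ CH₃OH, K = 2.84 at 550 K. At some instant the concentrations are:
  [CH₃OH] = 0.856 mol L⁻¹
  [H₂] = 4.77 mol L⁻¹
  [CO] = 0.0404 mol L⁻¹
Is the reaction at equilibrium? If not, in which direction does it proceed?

in the forward direction

Q = [CH₃OH] / ([CO]·[H₂]²) = (0.856) / ((0.0404)·(4.77)²) = 0.931
Q = 0.931 < K = 2.84, so the forward reaction proceeds.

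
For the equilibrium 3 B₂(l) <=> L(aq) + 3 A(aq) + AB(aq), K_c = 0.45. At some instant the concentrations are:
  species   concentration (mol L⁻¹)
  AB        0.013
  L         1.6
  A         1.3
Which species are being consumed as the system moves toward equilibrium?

B₂ (reactants)

(B₂ is a pure liquid — omitted from Q_c.)
Q_c = [L]·[A]³·[AB] = (1.6)·(1.3)³·(0.013) = 0.046
Q_c = 0.046 < K_c = 0.45: net forward reaction.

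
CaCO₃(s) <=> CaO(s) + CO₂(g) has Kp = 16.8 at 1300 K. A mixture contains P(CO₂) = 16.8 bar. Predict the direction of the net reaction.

(CaCO₃, CaO are pure solids — omitted from Qp.)
Qp = P(CO₂) = 16.8
Qp = 16.8 = Kp, so the system is already at equilibrium.

no net change (already at equilibrium)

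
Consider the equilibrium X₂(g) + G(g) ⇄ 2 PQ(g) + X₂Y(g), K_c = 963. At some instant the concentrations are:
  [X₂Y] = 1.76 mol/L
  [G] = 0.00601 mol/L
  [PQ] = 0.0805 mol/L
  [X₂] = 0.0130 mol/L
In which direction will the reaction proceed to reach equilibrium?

Q_c = [PQ]²·[X₂Y] / ([X₂]·[G]) = (0.0805)²·(1.76) / ((0.0130)·(0.00601)) = 146
Q_c = 146 < K_c = 963, so the forward reaction proceeds.

forward (toward products)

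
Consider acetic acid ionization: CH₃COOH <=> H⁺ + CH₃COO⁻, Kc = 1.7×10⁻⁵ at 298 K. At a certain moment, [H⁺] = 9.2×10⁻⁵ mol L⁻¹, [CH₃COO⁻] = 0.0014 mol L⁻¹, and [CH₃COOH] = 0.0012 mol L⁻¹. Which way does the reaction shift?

Qc = [H⁺]·[CH₃COO⁻] / [CH₃COOH] = (9.2×10⁻⁵)·(0.0014) / (0.0012) = 1.1×10⁻⁴
Qc = 1.1×10⁻⁴ > Kc = 1.7×10⁻⁵, so the reverse reaction proceeds.

toward reactants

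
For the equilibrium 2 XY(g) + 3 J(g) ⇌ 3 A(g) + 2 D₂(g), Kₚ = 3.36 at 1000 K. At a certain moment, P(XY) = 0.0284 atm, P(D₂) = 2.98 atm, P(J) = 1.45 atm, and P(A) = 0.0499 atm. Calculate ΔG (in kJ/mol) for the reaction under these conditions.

Qₚ = P(A)³·P(D₂)² / (P(XY)²·P(J)³) = (0.0499)³·(2.98)² / ((0.0284)²·(1.45)³) = 0.449
ΔG = RT ln(Qₚ/Kₚ) = (8.314 J mol⁻¹ K⁻¹)(1000 K) × ln(0.449/3.36)
   = (8.314 kJ/mol)(-2.013) = -16.7 kJ/mol
ΔG < 0, so the forward reaction is spontaneous (proceeds forward).

ΔG = -16.7 kJ/mol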